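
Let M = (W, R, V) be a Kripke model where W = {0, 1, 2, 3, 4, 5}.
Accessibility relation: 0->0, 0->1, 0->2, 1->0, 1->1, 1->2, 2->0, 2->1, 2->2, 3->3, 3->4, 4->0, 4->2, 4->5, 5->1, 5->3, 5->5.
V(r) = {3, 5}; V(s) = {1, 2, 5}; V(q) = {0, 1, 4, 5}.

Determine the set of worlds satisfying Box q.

Let φ = Box q. Evaluate φ at each world:
  0 (successors {0, 1, 2}): φ is false.
  1 (successors {0, 1, 2}): φ is false.
  2 (successors {0, 1, 2}): φ is false.
  3 (successors {3, 4}): φ is false.
  4 (successors {0, 2, 5}): φ is false.
  5 (successors {1, 3, 5}): φ is false.
For instance, at 2:
  At 2: Box q requires q at every successor {0, 1, 2}.
    q fails at 2, so Box q is false at 2.
Satisfying worlds: none.

none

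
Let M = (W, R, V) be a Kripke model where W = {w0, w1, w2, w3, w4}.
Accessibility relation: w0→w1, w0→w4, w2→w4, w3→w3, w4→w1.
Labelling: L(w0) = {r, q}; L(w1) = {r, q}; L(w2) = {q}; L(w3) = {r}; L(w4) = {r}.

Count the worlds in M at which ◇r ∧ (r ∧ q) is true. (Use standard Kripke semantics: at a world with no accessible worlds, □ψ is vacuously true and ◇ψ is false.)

1

Recall that ◇ψ holds at a world iff ψ holds at some accessible world.
Let φ = ◇r ∧ (r ∧ q). Evaluate φ at each world:
  w0 (successors {w1, w4}): φ is true.
  w1 (successors ∅): φ is false.
  w2 (successors {w4}): φ is false.
  w3 (successors {w3}): φ is false.
  w4 (successors {w1}): φ is false.
For instance, at w0:
  At w0: ◇r is true, r ∧ q is true, so ◇r ∧ (r ∧ q) is true.
    At w0: ◇r requires r at some successor in {w1, w4}.
      r holds at w1, so ◇r is true at w0.
Satisfying worlds: {w0}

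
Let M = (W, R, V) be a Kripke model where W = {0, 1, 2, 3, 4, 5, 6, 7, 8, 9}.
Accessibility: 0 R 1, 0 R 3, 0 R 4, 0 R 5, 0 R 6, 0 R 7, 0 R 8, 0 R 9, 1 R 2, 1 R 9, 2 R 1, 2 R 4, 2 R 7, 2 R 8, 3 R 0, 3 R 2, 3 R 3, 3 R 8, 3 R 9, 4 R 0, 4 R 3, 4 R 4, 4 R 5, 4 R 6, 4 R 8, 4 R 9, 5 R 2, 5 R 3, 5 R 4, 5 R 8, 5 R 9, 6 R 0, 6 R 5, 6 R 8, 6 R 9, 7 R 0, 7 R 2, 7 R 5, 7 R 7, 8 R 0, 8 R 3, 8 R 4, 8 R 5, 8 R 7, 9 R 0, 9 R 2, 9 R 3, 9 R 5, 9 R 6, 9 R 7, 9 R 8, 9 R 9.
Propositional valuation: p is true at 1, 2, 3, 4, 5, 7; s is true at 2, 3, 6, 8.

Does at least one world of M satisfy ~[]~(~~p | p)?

Yes

Let φ = ~[]~(~~p | p). Evaluate φ at each world:
  0 (successors {1, 3, 4, 5, 6, 7, 8, 9}): φ is true.
  1 (successors {2, 9}): φ is true.
  2 (successors {1, 4, 7, 8}): φ is true.
  3 (successors {0, 2, 3, 8, 9}): φ is true.
  4 (successors {0, 3, 4, 5, 6, 8, 9}): φ is true.
  5 (successors {2, 3, 4, 8, 9}): φ is true.
  6 (successors {0, 5, 8, 9}): φ is true.
  7 (successors {0, 2, 5, 7}): φ is true.
  8 (successors {0, 3, 4, 5, 7}): φ is true.
  9 (successors {0, 2, 3, 5, 6, 7, 8, 9}): φ is true.
Detail at 0 (witness):
  At 0: []~(~~p | p) is false, so ~[]~(~~p | p) is true.
    At 0: []~(~~p | p) requires ~(~~p | p) at every successor {1, 3, 4, 5, 6, 7, 8, 9}.
      ~(~~p | p) fails at 1, so []~(~~p | p) is false at 0.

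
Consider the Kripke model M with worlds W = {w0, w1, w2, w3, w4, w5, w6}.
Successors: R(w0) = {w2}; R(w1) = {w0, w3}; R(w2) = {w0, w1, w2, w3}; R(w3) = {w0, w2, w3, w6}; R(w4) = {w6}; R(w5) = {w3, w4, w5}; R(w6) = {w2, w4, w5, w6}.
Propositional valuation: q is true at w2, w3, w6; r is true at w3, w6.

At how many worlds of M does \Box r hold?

1

Let φ = \Box r. Evaluate φ at each world:
  w0 (successors {w2}): φ is false.
  w1 (successors {w0, w3}): φ is false.
  w2 (successors {w0, w1, w2, w3}): φ is false.
  w3 (successors {w0, w2, w3, w6}): φ is false.
  w4 (successors {w6}): φ is true.
  w5 (successors {w3, w4, w5}): φ is false.
  w6 (successors {w2, w4, w5, w6}): φ is false.
For instance, at w6:
  At w6: \Box r requires r at every successor {w2, w4, w5, w6}.
    r fails at w2, so \Box r is false at w6.
Satisfying worlds: {w4}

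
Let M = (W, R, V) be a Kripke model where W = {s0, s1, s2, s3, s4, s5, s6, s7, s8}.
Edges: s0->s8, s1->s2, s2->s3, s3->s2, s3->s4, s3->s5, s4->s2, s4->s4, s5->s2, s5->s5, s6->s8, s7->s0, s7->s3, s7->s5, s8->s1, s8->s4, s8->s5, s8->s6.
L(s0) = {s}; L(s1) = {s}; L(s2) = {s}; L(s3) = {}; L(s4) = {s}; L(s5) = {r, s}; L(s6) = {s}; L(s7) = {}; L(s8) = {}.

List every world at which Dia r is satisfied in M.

Let φ = Dia r. Evaluate φ at each world:
  s0 (successors {s8}): φ is false.
  s1 (successors {s2}): φ is false.
  s2 (successors {s3}): φ is false.
  s3 (successors {s2, s4, s5}): φ is true.
  s4 (successors {s2, s4}): φ is false.
  s5 (successors {s2, s5}): φ is true.
  s6 (successors {s8}): φ is false.
  s7 (successors {s0, s3, s5}): φ is true.
  s8 (successors {s1, s4, s5, s6}): φ is true.
For instance, at s6:
  At s6: Dia r requires r at some successor in {s8}.
    At s8: r is false.
  So Dia r is false at s6.
Satisfying worlds: {s3, s5, s7, s8}

s3, s5, s7, s8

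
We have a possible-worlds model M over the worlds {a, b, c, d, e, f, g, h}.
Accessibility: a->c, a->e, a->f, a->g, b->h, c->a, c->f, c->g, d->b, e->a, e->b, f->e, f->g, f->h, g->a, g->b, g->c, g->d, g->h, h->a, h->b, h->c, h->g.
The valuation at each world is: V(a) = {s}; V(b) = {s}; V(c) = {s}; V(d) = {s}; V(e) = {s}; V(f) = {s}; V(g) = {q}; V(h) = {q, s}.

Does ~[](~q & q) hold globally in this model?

Let φ = ~[](~q & q). Evaluate φ at each world:
  a (successors {c, e, f, g}): φ is true.
  b (successors {h}): φ is true.
  c (successors {a, f, g}): φ is true.
  d (successors {b}): φ is true.
  e (successors {a, b}): φ is true.
  f (successors {e, g, h}): φ is true.
  g (successors {a, b, c, d, h}): φ is true.
  h (successors {a, b, c, g}): φ is true.
For instance, at b:
  At b: [](~q & q) is false, so ~[](~q & q) is true.
    At b: [](~q & q) requires ~q & q at every successor {h}.
      ~q & q fails at h, so [](~q & q) is false at b.

Yes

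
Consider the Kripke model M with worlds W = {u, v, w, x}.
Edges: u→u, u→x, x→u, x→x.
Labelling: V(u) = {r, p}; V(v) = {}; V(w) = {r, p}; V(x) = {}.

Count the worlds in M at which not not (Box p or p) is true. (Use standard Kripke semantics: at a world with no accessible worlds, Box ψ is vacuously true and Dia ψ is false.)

Let φ = not not (Box p or p). Evaluate φ at each world:
  u (successors {u, x}): φ is true.
  v (successors ∅): φ is true.
  w (successors ∅): φ is true.
  x (successors {u, x}): φ is false.
For instance, at x:
  At x: not (Box p or p) is true, so not not (Box p or p) is false.
    At x: Box p or p is false, so not (Box p or p) is true.
      At x: Box p is false, p is false, so Box p or p is false.
Satisfying worlds: {u, v, w}

3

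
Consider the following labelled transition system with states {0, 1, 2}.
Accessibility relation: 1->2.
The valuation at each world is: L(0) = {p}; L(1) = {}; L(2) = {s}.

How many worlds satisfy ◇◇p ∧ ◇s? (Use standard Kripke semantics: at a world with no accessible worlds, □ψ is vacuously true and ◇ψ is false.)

Let φ = ◇◇p ∧ ◇s. Evaluate φ at each world:
  0 (successors ∅): φ is false.
  1 (successors {2}): φ is false.
  2 (successors ∅): φ is false.
For instance, at 1:
  At 1: ◇◇p is false, ◇s is true, so ◇◇p ∧ ◇s is false.
    At 1: ◇◇p requires ◇p at some successor in {2}.
      At 2: ◇p is false.
    So ◇◇p is false at 1.
    At 1: ◇s requires s at some successor in {2}.
      s holds at 2, so ◇s is true at 1.
Satisfying worlds: none.

0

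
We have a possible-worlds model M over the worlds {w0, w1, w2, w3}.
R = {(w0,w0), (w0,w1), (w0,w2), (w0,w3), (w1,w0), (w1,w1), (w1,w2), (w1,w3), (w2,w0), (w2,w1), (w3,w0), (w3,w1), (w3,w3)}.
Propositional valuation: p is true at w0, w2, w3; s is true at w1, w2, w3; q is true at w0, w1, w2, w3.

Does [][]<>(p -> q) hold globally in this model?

Yes

Let φ = [][]<>(p -> q). Evaluate φ at each world:
  w0 (successors {w0, w1, w2, w3}): φ is true.
  w1 (successors {w0, w1, w2, w3}): φ is true.
  w2 (successors {w0, w1}): φ is true.
  w3 (successors {w0, w1, w3}): φ is true.
For instance, at w2:
  At w2: [][]<>(p -> q) requires []<>(p -> q) at every successor {w0, w1}.
      At w0: []<>(p -> q) requires <>(p -> q) at every successor {w0, w1, w2, w3}.
        At w0: <>(p -> q) is true.
        At w1: <>(p -> q) is true.
        At w2: <>(p -> q) is true.
        At w3: <>(p -> q) is true.
      So []<>(p -> q) is true at w0.
      At w1: []<>(p -> q) requires <>(p -> q) at every successor {w0, w1, w2, w3}.
        At w0: <>(p -> q) is true.
        At w1: <>(p -> q) is true.
        At w2: <>(p -> q) is true.
        At w3: <>(p -> q) is true.
      So []<>(p -> q) is true at w1.
  So [][]<>(p -> q) is true at w2.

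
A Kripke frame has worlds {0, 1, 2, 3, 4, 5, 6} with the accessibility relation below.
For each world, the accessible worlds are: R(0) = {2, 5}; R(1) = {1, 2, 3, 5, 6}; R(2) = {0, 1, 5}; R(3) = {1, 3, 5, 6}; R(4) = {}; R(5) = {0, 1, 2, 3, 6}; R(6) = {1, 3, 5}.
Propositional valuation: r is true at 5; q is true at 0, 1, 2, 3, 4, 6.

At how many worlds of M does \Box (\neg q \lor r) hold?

Recall that \Box ψ holds at a world iff ψ holds at every accessible world, and \Diamond ψ holds iff ψ holds at some accessible world.
Let φ = \Box (\neg q \lor r). Evaluate φ at each world:
  0 (successors {2, 5}): φ is false.
  1 (successors {1, 2, 3, 5, 6}): φ is false.
  2 (successors {0, 1, 5}): φ is false.
  3 (successors {1, 3, 5, 6}): φ is false.
  4 (successors ∅): φ is true.
  5 (successors {0, 1, 2, 3, 6}): φ is false.
  6 (successors {1, 3, 5}): φ is false.
For instance, at 3:
  At 3: \Box (\neg q \lor r) requires \neg q \lor r at every successor {1, 3, 5, 6}.
    \neg q \lor r fails at 1, so \Box (\neg q \lor r) is false at 3.
Satisfying worlds: {4}

1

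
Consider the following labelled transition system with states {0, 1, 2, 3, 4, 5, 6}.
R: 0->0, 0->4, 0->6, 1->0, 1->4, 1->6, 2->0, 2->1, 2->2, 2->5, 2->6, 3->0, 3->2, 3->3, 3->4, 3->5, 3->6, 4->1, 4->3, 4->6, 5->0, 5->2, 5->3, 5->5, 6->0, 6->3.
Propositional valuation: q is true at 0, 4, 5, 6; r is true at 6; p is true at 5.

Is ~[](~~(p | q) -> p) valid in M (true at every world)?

Let φ = ~[](~~(p | q) -> p). Evaluate φ at each world:
  0 (successors {0, 4, 6}): φ is true.
  1 (successors {0, 4, 6}): φ is true.
  2 (successors {0, 1, 2, 5, 6}): φ is true.
  3 (successors {0, 2, 3, 4, 5, 6}): φ is true.
  4 (successors {1, 3, 6}): φ is true.
  5 (successors {0, 2, 3, 5}): φ is true.
  6 (successors {0, 3}): φ is true.
For instance, at 2:
  At 2: [](~~(p | q) -> p) is false, so ~[](~~(p | q) -> p) is true.
    At 2: [](~~(p | q) -> p) requires ~~(p | q) -> p at every successor {0, 1, 2, 5, 6}.
      ~~(p | q) -> p fails at 0, so [](~~(p | q) -> p) is false at 2.

Yes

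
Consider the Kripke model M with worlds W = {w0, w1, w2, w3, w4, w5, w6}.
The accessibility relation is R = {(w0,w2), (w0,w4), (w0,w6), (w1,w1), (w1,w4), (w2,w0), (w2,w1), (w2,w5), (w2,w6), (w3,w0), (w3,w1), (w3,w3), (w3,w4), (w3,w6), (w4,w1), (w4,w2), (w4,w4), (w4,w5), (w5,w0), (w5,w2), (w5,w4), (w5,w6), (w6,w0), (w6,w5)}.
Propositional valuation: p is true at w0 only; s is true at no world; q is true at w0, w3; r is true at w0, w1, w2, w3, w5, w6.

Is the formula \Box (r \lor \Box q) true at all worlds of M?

No

Let φ = \Box (r \lor \Box q). Evaluate φ at each world:
  w0 (successors {w2, w4, w6}): φ is false.
  w1 (successors {w1, w4}): φ is false.
  w2 (successors {w0, w1, w5, w6}): φ is true.
  w3 (successors {w0, w1, w3, w4, w6}): φ is false.
  w4 (successors {w1, w2, w4, w5}): φ is false.
  w5 (successors {w0, w2, w4, w6}): φ is false.
  w6 (successors {w0, w5}): φ is true.
Detail at w0 (counterexample):
  At w0: \Box (r \lor \Box q) requires r \lor \Box q at every successor {w2, w4, w6}.
    r \lor \Box q fails at w4, so \Box (r \lor \Box q) is false at w0.
      At w4: r is false, \Box q is false, so r \lor \Box q is false.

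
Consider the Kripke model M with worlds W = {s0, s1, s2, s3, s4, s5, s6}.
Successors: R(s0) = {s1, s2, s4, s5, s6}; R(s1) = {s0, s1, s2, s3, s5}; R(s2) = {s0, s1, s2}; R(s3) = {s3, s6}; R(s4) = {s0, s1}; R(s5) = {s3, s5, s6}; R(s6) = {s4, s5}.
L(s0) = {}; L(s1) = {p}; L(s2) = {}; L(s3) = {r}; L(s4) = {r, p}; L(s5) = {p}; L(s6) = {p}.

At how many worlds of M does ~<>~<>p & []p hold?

Let φ = ~<>~<>p & []p. Evaluate φ at each world:
  s0 (successors {s1, s2, s4, s5, s6}): φ is false.
  s1 (successors {s0, s1, s2, s3, s5}): φ is false.
  s2 (successors {s0, s1, s2}): φ is false.
  s3 (successors {s3, s6}): φ is false.
  s4 (successors {s0, s1}): φ is false.
  s5 (successors {s3, s5, s6}): φ is false.
  s6 (successors {s4, s5}): φ is true.
For instance, at s2:
  At s2: ~<>~<>p is true, []p is false, so ~<>~<>p & []p is false.
    At s2: <>~<>p is false, so ~<>~<>p is true.
      At s2: <>~<>p requires ~<>p at some successor in {s0, s1, s2}.
        At s0: ~<>p is false.
        At s1: ~<>p is false.
        At s2: ~<>p is false.
      So <>~<>p is false at s2.
    At s2: []p requires p at every successor {s0, s1, s2}.
      p fails at s0, so []p is false at s2.
Satisfying worlds: {s6}

1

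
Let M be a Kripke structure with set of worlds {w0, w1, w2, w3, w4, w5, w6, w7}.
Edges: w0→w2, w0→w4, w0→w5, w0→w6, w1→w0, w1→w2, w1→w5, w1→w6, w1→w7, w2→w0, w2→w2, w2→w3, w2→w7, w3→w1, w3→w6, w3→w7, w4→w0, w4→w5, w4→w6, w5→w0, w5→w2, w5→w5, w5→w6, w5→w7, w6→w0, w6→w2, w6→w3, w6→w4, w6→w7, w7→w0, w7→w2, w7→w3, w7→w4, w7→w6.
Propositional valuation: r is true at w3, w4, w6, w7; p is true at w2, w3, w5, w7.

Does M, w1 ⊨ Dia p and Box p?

No

Recall that Box ψ holds at a world iff ψ holds at every accessible world, and Dia ψ holds iff ψ holds at some accessible world.
At w1: Dia p is true, Box p is false, so Dia p and Box p is false.
  At w1: Dia p requires p at some successor in {w0, w2, w5, w6, w7}.
    p holds at w2, so Dia p is true at w1.
  At w1: Box p requires p at every successor {w0, w2, w5, w6, w7}.
    p fails at w0, so Box p is false at w1.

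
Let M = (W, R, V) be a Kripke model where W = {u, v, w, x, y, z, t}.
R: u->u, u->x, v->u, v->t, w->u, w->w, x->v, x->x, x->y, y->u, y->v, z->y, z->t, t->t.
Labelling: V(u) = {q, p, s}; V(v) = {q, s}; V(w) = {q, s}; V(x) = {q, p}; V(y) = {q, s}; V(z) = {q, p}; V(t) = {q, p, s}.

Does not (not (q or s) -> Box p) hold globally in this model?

No

Let φ = not (not (q or s) -> Box p). Evaluate φ at each world:
  u (successors {u, x}): φ is false.
  v (successors {u, t}): φ is false.
  w (successors {u, w}): φ is false.
  x (successors {v, x, y}): φ is false.
  y (successors {u, v}): φ is false.
  z (successors {y, t}): φ is false.
  t (successors {t}): φ is false.
Detail at u (counterexample):
  At u: not (q or s) -> Box p is true, so not (not (q or s) -> Box p) is false.
    At u: not (q or s) is false, Box p is true, so not (q or s) -> Box p is true.
      At u: Box p requires p at every successor {u, x}.
        At u: p is true.
        At x: p is true.
      So Box p is true at u.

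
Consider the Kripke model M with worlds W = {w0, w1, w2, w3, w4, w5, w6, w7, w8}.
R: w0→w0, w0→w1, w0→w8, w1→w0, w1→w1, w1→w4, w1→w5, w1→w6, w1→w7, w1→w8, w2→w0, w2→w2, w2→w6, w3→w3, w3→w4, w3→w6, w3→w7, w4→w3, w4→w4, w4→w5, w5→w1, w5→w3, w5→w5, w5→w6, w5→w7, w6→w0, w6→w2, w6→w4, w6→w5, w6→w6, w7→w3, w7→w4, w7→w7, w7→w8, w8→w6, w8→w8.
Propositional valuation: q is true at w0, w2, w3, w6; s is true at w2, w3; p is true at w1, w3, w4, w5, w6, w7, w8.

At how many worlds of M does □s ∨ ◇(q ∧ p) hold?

Let φ = □s ∨ ◇(q ∧ p). Evaluate φ at each world:
  w0 (successors {w0, w1, w8}): φ is false.
  w1 (successors {w0, w1, w4, w5, w6, w7, w8}): φ is true.
  w2 (successors {w0, w2, w6}): φ is true.
  w3 (successors {w3, w4, w6, w7}): φ is true.
  w4 (successors {w3, w4, w5}): φ is true.
  w5 (successors {w1, w3, w5, w6, w7}): φ is true.
  w6 (successors {w0, w2, w4, w5, w6}): φ is true.
  w7 (successors {w3, w4, w7, w8}): φ is true.
  w8 (successors {w6, w8}): φ is true.
For instance, at w5:
  At w5: □s is false, ◇(q ∧ p) is true, so □s ∨ ◇(q ∧ p) is true.
    At w5: □s requires s at every successor {w1, w3, w5, w6, w7}.
      s fails at w1, so □s is false at w5.
    At w5: ◇(q ∧ p) requires q ∧ p at some successor in {w1, w3, w5, w6, w7}.
      q ∧ p holds at w3, so ◇(q ∧ p) is true at w5.
Satisfying worlds: {w1, w2, w3, w4, w5, w6, w7, w8}

8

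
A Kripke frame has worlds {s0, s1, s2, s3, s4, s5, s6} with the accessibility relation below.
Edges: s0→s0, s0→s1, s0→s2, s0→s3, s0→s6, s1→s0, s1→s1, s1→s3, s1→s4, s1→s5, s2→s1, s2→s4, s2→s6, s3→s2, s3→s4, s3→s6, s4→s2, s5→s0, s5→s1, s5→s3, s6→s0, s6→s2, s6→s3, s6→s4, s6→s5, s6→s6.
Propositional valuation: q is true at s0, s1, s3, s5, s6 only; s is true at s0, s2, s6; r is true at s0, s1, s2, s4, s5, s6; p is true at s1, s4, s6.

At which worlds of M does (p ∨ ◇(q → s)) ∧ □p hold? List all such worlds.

Let φ = (p ∨ ◇(q → s)) ∧ □p. Evaluate φ at each world:
  s0 (successors {s0, s1, s2, s3, s6}): φ is false.
  s1 (successors {s0, s1, s3, s4, s5}): φ is false.
  s2 (successors {s1, s4, s6}): φ is true.
  s3 (successors {s2, s4, s6}): φ is false.
  s4 (successors {s2}): φ is false.
  s5 (successors {s0, s1, s3}): φ is false.
  s6 (successors {s0, s2, s3, s4, s5, s6}): φ is false.
For instance, at s6:
  At s6: p ∨ ◇(q → s) is true, □p is false, so (p ∨ ◇(q → s)) ∧ □p is false.
    At s6: p is true, ◇(q → s) is true, so p ∨ ◇(q → s) is true.
      At s6: ◇(q → s) requires q → s at some successor in {s0, s2, s3, s4, s5, s6}.
        q → s holds at s0, so ◇(q → s) is true at s6.
    At s6: □p requires p at every successor {s0, s2, s3, s4, s5, s6}.
      p fails at s0, so □p is false at s6.
Satisfying worlds: {s2}

s2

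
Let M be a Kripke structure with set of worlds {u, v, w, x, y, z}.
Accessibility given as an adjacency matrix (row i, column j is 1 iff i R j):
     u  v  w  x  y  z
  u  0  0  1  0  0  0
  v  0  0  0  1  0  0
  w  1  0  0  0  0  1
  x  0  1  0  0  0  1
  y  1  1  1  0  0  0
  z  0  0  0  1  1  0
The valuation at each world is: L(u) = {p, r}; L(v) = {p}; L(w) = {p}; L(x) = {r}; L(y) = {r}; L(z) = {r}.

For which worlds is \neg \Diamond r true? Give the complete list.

u

Let φ = \neg \Diamond r. Evaluate φ at each world:
  u (successors {w}): φ is true.
  v (successors {x}): φ is false.
  w (successors {u, z}): φ is false.
  x (successors {v, z}): φ is false.
  y (successors {u, v, w}): φ is false.
  z (successors {x, y}): φ is false.
For instance, at y:
  At y: \Diamond r is true, so \neg \Diamond r is false.
    At y: \Diamond r requires r at some successor in {u, v, w}.
      r holds at u, so \Diamond r is true at y.
Satisfying worlds: {u}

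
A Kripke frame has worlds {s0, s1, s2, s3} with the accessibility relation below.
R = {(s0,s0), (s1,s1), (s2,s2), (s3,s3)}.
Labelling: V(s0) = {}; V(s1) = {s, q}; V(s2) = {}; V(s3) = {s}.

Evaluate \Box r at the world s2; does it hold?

At s2: \Box r requires r at every successor {s2}.
  r fails at s2, so \Box r is false at s2.

No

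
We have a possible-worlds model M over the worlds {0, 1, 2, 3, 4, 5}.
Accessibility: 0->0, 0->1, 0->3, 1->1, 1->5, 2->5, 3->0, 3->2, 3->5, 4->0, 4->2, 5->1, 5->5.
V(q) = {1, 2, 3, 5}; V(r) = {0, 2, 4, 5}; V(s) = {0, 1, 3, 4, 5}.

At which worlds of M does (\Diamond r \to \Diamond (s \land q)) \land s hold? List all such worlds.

Let φ = (\Diamond r \to \Diamond (s \land q)) \land s. Evaluate φ at each world:
  0 (successors {0, 1, 3}): φ is true.
  1 (successors {1, 5}): φ is true.
  2 (successors {5}): φ is false.
  3 (successors {0, 2, 5}): φ is true.
  4 (successors {0, 2}): φ is false.
  5 (successors {1, 5}): φ is true.
For instance, at 1:
  At 1: \Diamond r \to \Diamond (s \land q) is true, s is true, so (\Diamond r \to \Diamond (s \land q)) \land s is true.
    At 1: \Diamond r is true, \Diamond (s \land q) is true, so \Diamond r \to \Diamond (s \land q) is true.
      At 1: \Diamond r requires r at some successor in {1, 5}.
        r holds at 5, so \Diamond r is true at 1.
      At 1: \Diamond (s \land q) requires s \land q at some successor in {1, 5}.
        s \land q holds at 1, so \Diamond (s \land q) is true at 1.
Satisfying worlds: {0, 1, 3, 5}

0, 1, 3, 5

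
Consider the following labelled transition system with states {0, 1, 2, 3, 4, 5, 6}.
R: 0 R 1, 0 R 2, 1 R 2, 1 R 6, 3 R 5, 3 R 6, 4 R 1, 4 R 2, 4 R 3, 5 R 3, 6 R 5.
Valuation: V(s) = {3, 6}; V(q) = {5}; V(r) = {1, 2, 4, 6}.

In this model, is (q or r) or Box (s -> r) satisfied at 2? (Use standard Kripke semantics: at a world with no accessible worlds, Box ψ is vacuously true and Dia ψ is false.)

At 2: q or r is true, Box (s -> r) is true, so (q or r) or Box (s -> r) is true.
  At 2: no accessible worlds, so Box (s -> r) holds vacuously.

Yes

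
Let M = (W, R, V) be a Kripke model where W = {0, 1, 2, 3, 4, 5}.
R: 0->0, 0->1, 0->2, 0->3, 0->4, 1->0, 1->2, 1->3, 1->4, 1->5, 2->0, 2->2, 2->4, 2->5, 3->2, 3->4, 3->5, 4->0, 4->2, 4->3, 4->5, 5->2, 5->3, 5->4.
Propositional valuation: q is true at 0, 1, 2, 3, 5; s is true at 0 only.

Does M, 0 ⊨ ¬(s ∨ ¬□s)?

At 0: s ∨ ¬□s is true, so ¬(s ∨ ¬□s) is false.
  At 0: s is true, ¬□s is true, so s ∨ ¬□s is true.
    At 0: □s is false, so ¬□s is true.
      At 0: □s requires s at every successor {0, 1, 2, 3, 4}.
        s fails at 1, so □s is false at 0.

No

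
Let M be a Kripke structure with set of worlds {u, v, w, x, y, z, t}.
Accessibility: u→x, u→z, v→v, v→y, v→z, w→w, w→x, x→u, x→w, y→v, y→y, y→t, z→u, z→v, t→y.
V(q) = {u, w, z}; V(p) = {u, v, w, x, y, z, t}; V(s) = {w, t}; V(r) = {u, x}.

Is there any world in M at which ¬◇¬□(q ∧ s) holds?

No

Let φ = ¬◇¬□(q ∧ s). Evaluate φ at each world:
  u (successors {x, z}): φ is false.
  v (successors {v, y, z}): φ is false.
  w (successors {w, x}): φ is false.
  x (successors {u, w}): φ is false.
  y (successors {v, y, t}): φ is false.
  z (successors {u, v}): φ is false.
  t (successors {y}): φ is false.
For instance, at x:
  At x: ◇¬□(q ∧ s) is true, so ¬◇¬□(q ∧ s) is false.
    At x: ◇¬□(q ∧ s) requires ¬□(q ∧ s) at some successor in {u, w}.
      ¬□(q ∧ s) holds at u, so ◇¬□(q ∧ s) is true at x.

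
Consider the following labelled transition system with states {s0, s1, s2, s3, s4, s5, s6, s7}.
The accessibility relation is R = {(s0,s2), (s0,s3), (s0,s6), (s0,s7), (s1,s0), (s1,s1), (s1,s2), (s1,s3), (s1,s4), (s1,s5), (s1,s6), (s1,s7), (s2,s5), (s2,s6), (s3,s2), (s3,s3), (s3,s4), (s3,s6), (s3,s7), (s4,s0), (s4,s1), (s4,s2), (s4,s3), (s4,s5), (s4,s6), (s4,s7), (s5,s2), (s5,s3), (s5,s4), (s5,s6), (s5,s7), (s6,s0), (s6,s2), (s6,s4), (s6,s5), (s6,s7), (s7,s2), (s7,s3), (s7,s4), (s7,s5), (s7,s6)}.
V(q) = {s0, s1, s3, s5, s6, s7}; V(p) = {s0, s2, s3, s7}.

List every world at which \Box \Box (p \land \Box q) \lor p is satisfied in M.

s0, s2, s3, s7

Let φ = \Box \Box (p \land \Box q) \lor p. Evaluate φ at each world:
  s0 (successors {s2, s3, s6, s7}): φ is true.
  s1 (successors {s0, s1, s2, s3, s4, s5, s6, s7}): φ is false.
  s2 (successors {s5, s6}): φ is true.
  s3 (successors {s2, s3, s4, s6, s7}): φ is true.
  s4 (successors {s0, s1, s2, s3, s5, s6, s7}): φ is false.
  s5 (successors {s2, s3, s4, s6, s7}): φ is false.
  s6 (successors {s0, s2, s4, s5, s7}): φ is false.
  s7 (successors {s2, s3, s4, s5, s6}): φ is true.
For instance, at s1:
  At s1: \Box \Box (p \land \Box q) is false, p is false, so \Box \Box (p \land \Box q) \lor p is false.
    At s1: \Box \Box (p \land \Box q) requires \Box (p \land \Box q) at every successor {s0, s1, s2, s3, s4, s5, s6, s7}.
      \Box (p \land \Box q) fails at s0, so \Box \Box (p \land \Box q) is false at s1.
Satisfying worlds: {s0, s2, s3, s7}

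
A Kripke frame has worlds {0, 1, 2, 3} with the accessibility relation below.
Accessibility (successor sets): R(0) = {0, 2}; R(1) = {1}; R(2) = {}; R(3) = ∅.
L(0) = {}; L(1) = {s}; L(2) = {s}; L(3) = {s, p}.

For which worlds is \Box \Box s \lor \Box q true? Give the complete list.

Let φ = \Box \Box s \lor \Box q. Evaluate φ at each world:
  0 (successors {0, 2}): φ is false.
  1 (successors {1}): φ is true.
  2 (successors ∅): φ is true.
  3 (successors ∅): φ is true.
For instance, at 0:
  At 0: \Box \Box s is false, \Box q is false, so \Box \Box s \lor \Box q is false.
    At 0: \Box \Box s requires \Box s at every successor {0, 2}.
      \Box s fails at 0, so \Box \Box s is false at 0.
    At 0: \Box q requires q at every successor {0, 2}.
      q fails at 0, so \Box q is false at 0.
Satisfying worlds: {1, 2, 3}

1, 2, 3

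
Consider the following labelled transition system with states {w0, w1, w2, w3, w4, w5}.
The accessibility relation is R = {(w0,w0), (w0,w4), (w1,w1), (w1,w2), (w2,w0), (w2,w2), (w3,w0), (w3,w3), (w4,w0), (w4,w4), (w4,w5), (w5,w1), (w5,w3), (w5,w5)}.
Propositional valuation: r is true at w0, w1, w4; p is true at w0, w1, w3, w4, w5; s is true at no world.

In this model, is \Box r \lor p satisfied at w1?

At w1: \Box r is false, p is true, so \Box r \lor p is true.
  At w1: \Box r requires r at every successor {w1, w2}.
    r fails at w2, so \Box r is false at w1.

Yes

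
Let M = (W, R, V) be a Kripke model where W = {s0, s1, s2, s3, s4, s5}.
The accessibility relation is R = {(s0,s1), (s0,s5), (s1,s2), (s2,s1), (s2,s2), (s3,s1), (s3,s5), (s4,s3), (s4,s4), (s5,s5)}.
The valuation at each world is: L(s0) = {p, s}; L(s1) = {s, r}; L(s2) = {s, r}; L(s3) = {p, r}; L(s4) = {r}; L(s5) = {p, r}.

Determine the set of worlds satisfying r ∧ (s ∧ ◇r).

Recall that ◇ψ holds at a world iff ψ holds at some accessible world.
Let φ = r ∧ (s ∧ ◇r). Evaluate φ at each world:
  s0 (successors {s1, s5}): φ is false.
  s1 (successors {s2}): φ is true.
  s2 (successors {s1, s2}): φ is true.
  s3 (successors {s1, s5}): φ is false.
  s4 (successors {s3, s4}): φ is false.
  s5 (successors {s5}): φ is false.
For instance, at s5:
  At s5: r is true, s ∧ ◇r is false, so r ∧ (s ∧ ◇r) is false.
    At s5: s is false, ◇r is true, so s ∧ ◇r is false.
      At s5: ◇r requires r at some successor in {s5}.
        r holds at s5, so ◇r is true at s5.
Satisfying worlds: {s1, s2}

s1, s2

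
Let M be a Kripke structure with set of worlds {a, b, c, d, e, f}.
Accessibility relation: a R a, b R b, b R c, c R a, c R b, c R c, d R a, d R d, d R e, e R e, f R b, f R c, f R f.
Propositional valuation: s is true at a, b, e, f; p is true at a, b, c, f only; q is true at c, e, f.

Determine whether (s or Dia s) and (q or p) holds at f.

Yes

At f: s or Dia s is true, q or p is true, so (s or Dia s) and (q or p) is true.
  At f: s is true, Dia s is true, so s or Dia s is true.
    At f: Dia s requires s at some successor in {b, c, f}.
      s holds at b, so Dia s is true at f.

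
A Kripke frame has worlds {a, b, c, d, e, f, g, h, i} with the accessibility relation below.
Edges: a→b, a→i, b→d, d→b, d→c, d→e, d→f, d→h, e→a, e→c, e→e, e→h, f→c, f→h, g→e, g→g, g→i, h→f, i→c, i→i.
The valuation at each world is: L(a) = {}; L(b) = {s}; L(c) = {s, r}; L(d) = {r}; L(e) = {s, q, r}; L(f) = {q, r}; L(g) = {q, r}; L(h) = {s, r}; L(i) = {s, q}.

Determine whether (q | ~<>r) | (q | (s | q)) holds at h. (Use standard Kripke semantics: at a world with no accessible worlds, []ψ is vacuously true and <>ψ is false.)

Yes

At h: q | ~<>r is false, q | (s | q) is true, so (q | ~<>r) | (q | (s | q)) is true.
  At h: q is false, ~<>r is false, so q | ~<>r is false.
    At h: <>r is true, so ~<>r is false.
      At h: <>r requires r at some successor in {f}.
        r holds at f, so <>r is true at h.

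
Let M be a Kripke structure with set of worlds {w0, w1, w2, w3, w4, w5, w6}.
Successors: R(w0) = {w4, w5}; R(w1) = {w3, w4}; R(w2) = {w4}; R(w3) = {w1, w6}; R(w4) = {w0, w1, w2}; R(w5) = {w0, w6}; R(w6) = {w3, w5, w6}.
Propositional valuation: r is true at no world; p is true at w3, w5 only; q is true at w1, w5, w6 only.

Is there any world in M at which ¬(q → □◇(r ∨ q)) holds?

No

Let φ = ¬(q → □◇(r ∨ q)). Evaluate φ at each world:
  w0 (successors {w4, w5}): φ is false.
  w1 (successors {w3, w4}): φ is false.
  w2 (successors {w4}): φ is false.
  w3 (successors {w1, w6}): φ is false.
  w4 (successors {w0, w1, w2}): φ is false.
  w5 (successors {w0, w6}): φ is false.
  w6 (successors {w3, w5, w6}): φ is false.
For instance, at w1:
  At w1: q → □◇(r ∨ q) is true, so ¬(q → □◇(r ∨ q)) is false.
    At w1: q is true, □◇(r ∨ q) is true, so q → □◇(r ∨ q) is true.
      At w1: □◇(r ∨ q) requires ◇(r ∨ q) at every successor {w3, w4}.
        At w3: ◇(r ∨ q) is true.
        At w4: ◇(r ∨ q) is true.
      So □◇(r ∨ q) is true at w1.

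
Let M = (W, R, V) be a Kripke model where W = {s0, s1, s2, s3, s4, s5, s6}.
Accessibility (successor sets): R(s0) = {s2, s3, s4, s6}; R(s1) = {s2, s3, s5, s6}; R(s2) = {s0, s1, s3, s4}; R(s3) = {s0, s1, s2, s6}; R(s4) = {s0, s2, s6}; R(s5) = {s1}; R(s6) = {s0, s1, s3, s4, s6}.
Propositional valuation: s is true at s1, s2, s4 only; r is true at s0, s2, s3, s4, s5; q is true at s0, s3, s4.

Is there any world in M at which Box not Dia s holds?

Let φ = Box not Dia s. Evaluate φ at each world:
  s0 (successors {s2, s3, s4, s6}): φ is false.
  s1 (successors {s2, s3, s5, s6}): φ is false.
  s2 (successors {s0, s1, s3, s4}): φ is false.
  s3 (successors {s0, s1, s2, s6}): φ is false.
  s4 (successors {s0, s2, s6}): φ is false.
  s5 (successors {s1}): φ is false.
  s6 (successors {s0, s1, s3, s4, s6}): φ is false.
For instance, at s4:
  At s4: Box not Dia s requires not Dia s at every successor {s0, s2, s6}.
    not Dia s fails at s0, so Box not Dia s is false at s4.
      At s0: Dia s is true, so not Dia s is false.

No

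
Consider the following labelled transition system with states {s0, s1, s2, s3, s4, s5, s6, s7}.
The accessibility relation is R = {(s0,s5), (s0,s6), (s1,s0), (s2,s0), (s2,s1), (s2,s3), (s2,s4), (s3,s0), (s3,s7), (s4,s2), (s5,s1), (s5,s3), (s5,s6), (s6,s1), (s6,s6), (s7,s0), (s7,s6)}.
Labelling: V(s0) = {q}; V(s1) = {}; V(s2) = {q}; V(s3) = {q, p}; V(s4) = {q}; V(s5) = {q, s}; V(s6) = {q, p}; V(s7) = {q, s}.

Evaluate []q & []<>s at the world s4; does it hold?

No

At s4: []q is true, []<>s is false, so []q & []<>s is false.
  At s4: []q requires q at every successor {s2}.
    At s2: q is true.
  So []q is true at s4.
  At s4: []<>s requires <>s at every successor {s2}.
    <>s fails at s2, so []<>s is false at s4.
      At s2: <>s requires s at some successor in {s0, s1, s3, s4}.
        At s0: s is false.
        At s1: s is false.
        At s3: s is false.
        At s4: s is false.
      So <>s is false at s2.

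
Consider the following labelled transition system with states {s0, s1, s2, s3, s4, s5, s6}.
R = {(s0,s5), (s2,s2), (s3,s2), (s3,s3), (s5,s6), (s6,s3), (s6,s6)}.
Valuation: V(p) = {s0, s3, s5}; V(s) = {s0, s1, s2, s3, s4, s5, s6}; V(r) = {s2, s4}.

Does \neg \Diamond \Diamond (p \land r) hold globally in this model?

Yes

Let φ = \neg \Diamond \Diamond (p \land r). Evaluate φ at each world:
  s0 (successors {s5}): φ is true.
  s1 (successors ∅): φ is true.
  s2 (successors {s2}): φ is true.
  s3 (successors {s2, s3}): φ is true.
  s4 (successors ∅): φ is true.
  s5 (successors {s6}): φ is true.
  s6 (successors {s3, s6}): φ is true.
For instance, at s3:
  At s3: \Diamond \Diamond (p \land r) is false, so \neg \Diamond \Diamond (p \land r) is true.
    At s3: \Diamond \Diamond (p \land r) requires \Diamond (p \land r) at some successor in {s2, s3}.
      At s2: \Diamond (p \land r) is false.
      At s3: \Diamond (p \land r) is false.
    So \Diamond \Diamond (p \land r) is false at s3.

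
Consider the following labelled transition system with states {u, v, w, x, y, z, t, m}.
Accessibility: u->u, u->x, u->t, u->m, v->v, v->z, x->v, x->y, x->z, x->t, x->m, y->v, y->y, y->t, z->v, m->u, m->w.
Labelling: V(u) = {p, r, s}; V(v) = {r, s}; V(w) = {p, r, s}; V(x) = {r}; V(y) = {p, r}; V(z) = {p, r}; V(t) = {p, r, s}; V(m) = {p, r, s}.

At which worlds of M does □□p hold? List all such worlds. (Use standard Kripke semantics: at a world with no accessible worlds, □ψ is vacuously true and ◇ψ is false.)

Let φ = □□p. Evaluate φ at each world:
  u (successors {u, x, t, m}): φ is false.
  v (successors {v, z}): φ is false.
  w (successors ∅): φ is true.
  x (successors {v, y, z, t, m}): φ is false.
  y (successors {v, y, t}): φ is false.
  z (successors {v}): φ is false.
  t (successors ∅): φ is true.
  m (successors {u, w}): φ is false.
For instance, at y:
  At y: □□p requires □p at every successor {v, y, t}.
    □p fails at v, so □□p is false at y.
      At v: □p requires p at every successor {v, z}.
        p fails at v, so □p is false at v.
Satisfying worlds: {w, t}

w, t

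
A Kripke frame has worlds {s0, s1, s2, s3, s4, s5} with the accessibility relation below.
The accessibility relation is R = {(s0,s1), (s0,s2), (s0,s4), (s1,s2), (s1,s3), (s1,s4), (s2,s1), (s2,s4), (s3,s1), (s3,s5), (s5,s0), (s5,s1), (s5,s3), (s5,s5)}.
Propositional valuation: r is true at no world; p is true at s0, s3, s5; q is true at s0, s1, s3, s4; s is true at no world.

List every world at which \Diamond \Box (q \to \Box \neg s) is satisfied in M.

Let φ = \Diamond \Box (q \to \Box \neg s). Evaluate φ at each world:
  s0 (successors {s1, s2, s4}): φ is true.
  s1 (successors {s2, s3, s4}): φ is true.
  s2 (successors {s1, s4}): φ is true.
  s3 (successors {s1, s5}): φ is true.
  s4 (successors ∅): φ is false.
  s5 (successors {s0, s1, s3, s5}): φ is true.
For instance, at s1:
  At s1: \Diamond \Box (q \to \Box \neg s) requires \Box (q \to \Box \neg s) at some successor in {s2, s3, s4}.
    \Box (q \to \Box \neg s) holds at s2, so \Diamond \Box (q \to \Box \neg s) is true at s1.
      At s2: \Box (q \to \Box \neg s) requires q \to \Box \neg s at every successor {s1, s4}.
        At s1: q \to \Box \neg s is true.
        At s4: q \to \Box \neg s is true.
      So \Box (q \to \Box \neg s) is true at s2.
Satisfying worlds: {s0, s1, s2, s3, s5}

s0, s1, s2, s3, s5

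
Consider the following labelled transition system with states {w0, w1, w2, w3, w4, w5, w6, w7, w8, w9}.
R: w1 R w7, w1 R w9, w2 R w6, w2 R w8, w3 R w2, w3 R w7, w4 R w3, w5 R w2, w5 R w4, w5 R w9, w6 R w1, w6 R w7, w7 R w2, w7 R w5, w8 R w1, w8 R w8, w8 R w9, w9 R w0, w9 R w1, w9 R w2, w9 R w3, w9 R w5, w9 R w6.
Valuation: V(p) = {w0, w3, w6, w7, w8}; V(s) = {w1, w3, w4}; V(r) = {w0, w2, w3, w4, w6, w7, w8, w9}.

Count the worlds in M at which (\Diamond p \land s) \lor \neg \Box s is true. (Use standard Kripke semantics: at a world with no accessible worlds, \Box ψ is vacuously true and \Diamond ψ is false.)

Let φ = (\Diamond p \land s) \lor \neg \Box s. Evaluate φ at each world:
  w0 (successors ∅): φ is false.
  w1 (successors {w7, w9}): φ is true.
  w2 (successors {w6, w8}): φ is true.
  w3 (successors {w2, w7}): φ is true.
  w4 (successors {w3}): φ is true.
  w5 (successors {w2, w4, w9}): φ is true.
  w6 (successors {w1, w7}): φ is true.
  w7 (successors {w2, w5}): φ is true.
  w8 (successors {w1, w8, w9}): φ is true.
  w9 (successors {w0, w1, w2, w3, w5, w6}): φ is true.
For instance, at w6:
  At w6: \Diamond p \land s is false, \neg \Box s is true, so (\Diamond p \land s) \lor \neg \Box s is true.
    At w6: \Diamond p is true, s is false, so \Diamond p \land s is false.
      At w6: \Diamond p requires p at some successor in {w1, w7}.
        p holds at w7, so \Diamond p is true at w6.
    At w6: \Box s is false, so \neg \Box s is true.
      At w6: \Box s requires s at every successor {w1, w7}.
        s fails at w7, so \Box s is false at w6.
Satisfying worlds: {w1, w2, w3, w4, w5, w6, w7, w8, w9}

9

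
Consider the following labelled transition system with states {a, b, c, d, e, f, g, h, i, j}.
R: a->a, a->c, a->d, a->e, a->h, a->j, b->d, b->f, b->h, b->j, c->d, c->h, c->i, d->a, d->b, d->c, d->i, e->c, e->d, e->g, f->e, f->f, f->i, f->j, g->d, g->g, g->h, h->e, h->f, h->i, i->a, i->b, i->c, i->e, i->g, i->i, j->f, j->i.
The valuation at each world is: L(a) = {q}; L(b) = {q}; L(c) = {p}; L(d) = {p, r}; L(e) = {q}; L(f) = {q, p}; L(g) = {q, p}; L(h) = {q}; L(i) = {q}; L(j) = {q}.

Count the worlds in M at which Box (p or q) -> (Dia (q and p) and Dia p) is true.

Let φ = Box (p or q) -> (Dia (q and p) and Dia p). Evaluate φ at each world:
  a (successors {a, c, d, e, h, j}): φ is false.
  b (successors {d, f, h, j}): φ is true.
  c (successors {d, h, i}): φ is false.
  d (successors {a, b, c, i}): φ is false.
  e (successors {c, d, g}): φ is true.
  f (successors {e, f, i, j}): φ is true.
  g (successors {d, g, h}): φ is true.
  h (successors {e, f, i}): φ is true.
  i (successors {a, b, c, e, g, i}): φ is true.
  j (successors {f, i}): φ is true.
For instance, at b:
  At b: Box (p or q) is true, Dia (q and p) and Dia p is true, so Box (p or q) -> (Dia (q and p) and Dia p) is true.
    At b: Box (p or q) requires p or q at every successor {d, f, h, j}.
      At d: p or q is true.
      At f: p or q is true.
      At h: p or q is true.
      At j: p or q is true.
    So Box (p or q) is true at b.
    At b: Dia (q and p) is true, Dia p is true, so Dia (q and p) and Dia p is true.
      At b: Dia (q and p) requires q and p at some successor in {d, f, h, j}.
        q and p holds at f, so Dia (q and p) is true at b.
      At b: Dia p requires p at some successor in {d, f, h, j}.
        p holds at d, so Dia p is true at b.
Satisfying worlds: {b, e, f, g, h, i, j}

7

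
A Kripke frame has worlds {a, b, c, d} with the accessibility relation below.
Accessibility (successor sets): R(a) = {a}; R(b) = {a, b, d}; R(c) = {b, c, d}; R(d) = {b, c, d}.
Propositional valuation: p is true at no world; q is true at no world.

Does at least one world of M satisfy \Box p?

Let φ = \Box p. Evaluate φ at each world:
  a (successors {a}): φ is false.
  b (successors {a, b, d}): φ is false.
  c (successors {b, c, d}): φ is false.
  d (successors {b, c, d}): φ is false.
For instance, at d:
  At d: \Box p requires p at every successor {b, c, d}.
    p fails at b, so \Box p is false at d.

No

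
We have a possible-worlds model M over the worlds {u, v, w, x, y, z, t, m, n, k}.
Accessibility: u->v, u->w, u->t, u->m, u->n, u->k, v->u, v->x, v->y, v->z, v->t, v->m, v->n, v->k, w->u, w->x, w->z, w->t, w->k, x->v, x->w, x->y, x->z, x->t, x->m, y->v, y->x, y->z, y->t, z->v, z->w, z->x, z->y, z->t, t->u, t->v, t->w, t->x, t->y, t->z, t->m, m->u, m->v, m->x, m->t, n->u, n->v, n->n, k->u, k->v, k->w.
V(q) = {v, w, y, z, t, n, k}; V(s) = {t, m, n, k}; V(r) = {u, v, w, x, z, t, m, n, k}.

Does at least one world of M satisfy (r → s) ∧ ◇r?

Recall that ◇ψ holds at a world iff ψ holds at some accessible world.
Let φ = (r → s) ∧ ◇r. Evaluate φ at each world:
  u (successors {v, w, t, m, n, k}): φ is false.
  v (successors {u, x, y, z, t, m, n, k}): φ is false.
  w (successors {u, x, z, t, k}): φ is false.
  x (successors {v, w, y, z, t, m}): φ is false.
  y (successors {v, x, z, t}): φ is true.
  z (successors {v, w, x, y, t}): φ is false.
  t (successors {u, v, w, x, y, z, m}): φ is true.
  m (successors {u, v, x, t}): φ is true.
  n (successors {u, v, n}): φ is true.
  k (successors {u, v, w}): φ is true.
Detail at y (witness):
  At y: r → s is true, ◇r is true, so (r → s) ∧ ◇r is true.
    At y: ◇r requires r at some successor in {v, x, z, t}.
      r holds at v, so ◇r is true at y.

Yes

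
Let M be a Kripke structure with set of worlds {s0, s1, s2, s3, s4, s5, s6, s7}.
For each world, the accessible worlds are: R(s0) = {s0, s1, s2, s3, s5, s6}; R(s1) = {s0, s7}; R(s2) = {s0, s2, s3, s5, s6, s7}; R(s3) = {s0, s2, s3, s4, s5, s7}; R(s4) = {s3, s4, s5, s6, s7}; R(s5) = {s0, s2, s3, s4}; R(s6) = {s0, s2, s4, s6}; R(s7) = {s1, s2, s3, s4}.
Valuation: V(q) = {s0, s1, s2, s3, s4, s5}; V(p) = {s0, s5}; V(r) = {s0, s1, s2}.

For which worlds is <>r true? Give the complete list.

Let φ = <>r. Evaluate φ at each world:
  s0 (successors {s0, s1, s2, s3, s5, s6}): φ is true.
  s1 (successors {s0, s7}): φ is true.
  s2 (successors {s0, s2, s3, s5, s6, s7}): φ is true.
  s3 (successors {s0, s2, s3, s4, s5, s7}): φ is true.
  s4 (successors {s3, s4, s5, s6, s7}): φ is false.
  s5 (successors {s0, s2, s3, s4}): φ is true.
  s6 (successors {s0, s2, s4, s6}): φ is true.
  s7 (successors {s1, s2, s3, s4}): φ is true.
For instance, at s6:
  At s6: <>r requires r at some successor in {s0, s2, s4, s6}.
    r holds at s0, so <>r is true at s6.
Satisfying worlds: {s0, s1, s2, s3, s5, s6, s7}

s0, s1, s2, s3, s5, s6, s7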